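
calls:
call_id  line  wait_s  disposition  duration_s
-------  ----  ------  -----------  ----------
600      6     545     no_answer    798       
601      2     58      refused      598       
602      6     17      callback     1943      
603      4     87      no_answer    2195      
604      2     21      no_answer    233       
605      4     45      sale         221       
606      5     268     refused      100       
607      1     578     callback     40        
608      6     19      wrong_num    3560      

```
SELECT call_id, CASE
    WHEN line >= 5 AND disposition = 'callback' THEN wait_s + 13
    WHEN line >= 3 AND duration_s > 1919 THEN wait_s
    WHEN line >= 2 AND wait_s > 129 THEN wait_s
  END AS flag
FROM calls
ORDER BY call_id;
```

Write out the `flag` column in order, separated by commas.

call_id=600: line >= 2 AND wait_s > 129 → 545
call_id=601: (no match → NULL) → NULL
call_id=602: line >= 5 AND disposition = 'callback' → 30
call_id=603: line >= 3 AND duration_s > 1919 → 87
call_id=604: (no match → NULL) → NULL
call_id=605: (no match → NULL) → NULL
call_id=606: line >= 2 AND wait_s > 129 → 268
call_id=607: (no match → NULL) → NULL
call_id=608: line >= 3 AND duration_s > 1919 → 19

545, NULL, 30, 87, NULL, NULL, 268, NULL, 19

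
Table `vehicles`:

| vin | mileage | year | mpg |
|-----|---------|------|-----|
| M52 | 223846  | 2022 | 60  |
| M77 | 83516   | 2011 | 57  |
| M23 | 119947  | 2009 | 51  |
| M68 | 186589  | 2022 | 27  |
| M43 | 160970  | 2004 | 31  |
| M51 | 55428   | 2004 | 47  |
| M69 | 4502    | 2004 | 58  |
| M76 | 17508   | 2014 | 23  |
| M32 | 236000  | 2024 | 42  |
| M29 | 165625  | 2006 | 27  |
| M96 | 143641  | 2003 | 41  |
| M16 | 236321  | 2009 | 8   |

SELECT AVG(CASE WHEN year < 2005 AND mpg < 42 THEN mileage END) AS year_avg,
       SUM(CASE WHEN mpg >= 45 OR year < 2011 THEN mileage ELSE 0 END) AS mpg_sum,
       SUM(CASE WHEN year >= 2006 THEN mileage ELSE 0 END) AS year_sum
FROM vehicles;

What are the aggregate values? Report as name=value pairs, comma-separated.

year_avg=152305.5, mpg_sum=1193796, year_sum=1269352

[year_avg: year < 2005 AND mpg < 42]
vin=M52: ✗
vin=M77: ✗
vin=M23: ✗
vin=M68: ✗
vin=M43: ✓ → 160970
vin=M51: ✗
vin=M69: ✗
vin=M76: ✗
vin=M32: ✗
vin=M29: ✗
vin=M96: ✓ → 143641
vin=M16: ✗
year_avg = (160970 + 143641) / 2 = 152305.5
—
[mpg_sum: mpg >= 45 OR year < 2011]
vin=M52: ✓ → 223846
vin=M77: ✓ → 83516
vin=M23: ✓ → 119947
vin=M68: ✗
vin=M43: ✓ → 160970
vin=M51: ✓ → 55428
vin=M69: ✓ → 4502
vin=M76: ✗
vin=M32: ✗
vin=M29: ✓ → 165625
vin=M96: ✓ → 143641
vin=M16: ✓ → 236321
mpg_sum = 223846 + 83516 + 119947 + 160970 + 55428 + 4502 + 165625 + 143641 + 236321 = 1193796
—
[year_sum: year >= 2006]
vin=M52: ✓ → 223846
vin=M77: ✓ → 83516
vin=M23: ✓ → 119947
vin=M68: ✓ → 186589
vin=M43: ✗
vin=M51: ✗
vin=M69: ✗
vin=M76: ✓ → 17508
vin=M32: ✓ → 236000
vin=M29: ✓ → 165625
vin=M96: ✗
vin=M16: ✓ → 236321
year_sum = 223846 + 83516 + 119947 + 186589 + 17508 + 236000 + 165625 + 236321 = 1269352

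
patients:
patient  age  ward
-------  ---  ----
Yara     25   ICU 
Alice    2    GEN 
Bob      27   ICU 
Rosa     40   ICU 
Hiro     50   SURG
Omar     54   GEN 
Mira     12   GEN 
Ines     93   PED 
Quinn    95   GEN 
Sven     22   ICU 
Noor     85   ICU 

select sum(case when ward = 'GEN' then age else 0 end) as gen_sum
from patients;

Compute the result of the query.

163

patient=Yara: ✗
patient=Alice: ✓ → 2
patient=Bob: ✗
patient=Rosa: ✗
patient=Hiro: ✗
patient=Omar: ✓ → 54
patient=Mira: ✓ → 12
patient=Ines: ✗
patient=Quinn: ✓ → 95
patient=Sven: ✗
patient=Noor: ✗
gen_sum = 2 + 54 + 12 + 95 = 163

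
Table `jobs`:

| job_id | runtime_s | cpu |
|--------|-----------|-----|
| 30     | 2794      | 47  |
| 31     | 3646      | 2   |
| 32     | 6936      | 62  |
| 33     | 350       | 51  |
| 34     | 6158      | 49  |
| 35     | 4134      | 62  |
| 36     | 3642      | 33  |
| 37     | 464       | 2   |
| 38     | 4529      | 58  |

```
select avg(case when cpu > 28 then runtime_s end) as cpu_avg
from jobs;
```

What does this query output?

job_id=30: ✓ → 2794
job_id=31: ✗
job_id=32: ✓ → 6936
job_id=33: ✓ → 350
job_id=34: ✓ → 6158
job_id=35: ✓ → 4134
job_id=36: ✓ → 3642
job_id=37: ✗
job_id=38: ✓ → 4529
cpu_avg = (2794 + 6936 + 350 + 6158 + 4134 + 3642 + 4529) / 7 = 4077.5714285714

4077.5714285714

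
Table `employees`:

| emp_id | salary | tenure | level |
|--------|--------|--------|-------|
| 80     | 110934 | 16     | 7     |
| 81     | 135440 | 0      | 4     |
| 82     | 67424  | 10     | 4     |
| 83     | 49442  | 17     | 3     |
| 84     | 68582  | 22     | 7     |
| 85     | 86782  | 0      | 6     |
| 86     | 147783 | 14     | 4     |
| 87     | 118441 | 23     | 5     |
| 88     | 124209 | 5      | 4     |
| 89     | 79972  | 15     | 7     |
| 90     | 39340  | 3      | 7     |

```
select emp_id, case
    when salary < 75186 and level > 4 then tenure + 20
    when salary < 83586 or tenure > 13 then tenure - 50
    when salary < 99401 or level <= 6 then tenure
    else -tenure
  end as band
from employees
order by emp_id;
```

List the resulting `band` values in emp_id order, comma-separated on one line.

emp_id=80: salary < 83586 or tenure > 13 → -34
emp_id=81: salary < 99401 or level <= 6 → 0
emp_id=82: salary < 83586 or tenure > 13 → -40
emp_id=83: salary < 83586 or tenure > 13 → -33
emp_id=84: salary < 75186 and level > 4 → 42
emp_id=85: salary < 99401 or level <= 6 → 0
emp_id=86: salary < 83586 or tenure > 13 → -36
emp_id=87: salary < 83586 or tenure > 13 → -27
emp_id=88: salary < 99401 or level <= 6 → 5
emp_id=89: salary < 83586 or tenure > 13 → -35
emp_id=90: salary < 75186 and level > 4 → 23

-34, 0, -40, -33, 42, 0, -36, -27, 5, -35, 23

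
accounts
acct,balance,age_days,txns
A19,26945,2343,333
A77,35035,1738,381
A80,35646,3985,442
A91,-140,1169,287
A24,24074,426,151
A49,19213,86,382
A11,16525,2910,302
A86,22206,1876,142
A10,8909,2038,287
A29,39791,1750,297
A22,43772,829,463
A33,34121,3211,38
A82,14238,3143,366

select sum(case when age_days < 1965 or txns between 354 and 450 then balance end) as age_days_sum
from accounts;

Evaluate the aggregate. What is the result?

acct=A19: ✗
acct=A77: ✓ → 35035
acct=A80: ✓ → 35646
acct=A91: ✓ → -140
acct=A24: ✓ → 24074
acct=A49: ✓ → 19213
acct=A11: ✗
acct=A86: ✓ → 22206
acct=A10: ✗
acct=A29: ✓ → 39791
acct=A22: ✓ → 43772
acct=A33: ✗
acct=A82: ✓ → 14238
age_days_sum = 35035 + 35646 + -140 + 24074 + 19213 + 22206 + 39791 + 43772 + 14238 = 233835

233835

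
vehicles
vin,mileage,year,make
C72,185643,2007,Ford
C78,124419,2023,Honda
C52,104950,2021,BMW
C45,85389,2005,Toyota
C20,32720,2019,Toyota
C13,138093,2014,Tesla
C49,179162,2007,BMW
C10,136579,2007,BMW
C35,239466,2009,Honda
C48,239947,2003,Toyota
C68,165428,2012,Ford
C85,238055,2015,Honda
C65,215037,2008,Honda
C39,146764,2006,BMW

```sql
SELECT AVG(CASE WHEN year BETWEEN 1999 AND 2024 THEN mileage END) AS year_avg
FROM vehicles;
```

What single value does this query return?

159403.7142857143

vin=C72: ✓ → 185643
vin=C78: ✓ → 124419
vin=C52: ✓ → 104950
vin=C45: ✓ → 85389
vin=C20: ✓ → 32720
vin=C13: ✓ → 138093
vin=C49: ✓ → 179162
vin=C10: ✓ → 136579
vin=C35: ✓ → 239466
vin=C48: ✓ → 239947
vin=C68: ✓ → 165428
vin=C85: ✓ → 238055
vin=C65: ✓ → 215037
vin=C39: ✓ → 146764
year_avg = (185643 + 124419 + 104950 + 85389 + 32720 + 138093 + 179162 + 136579 + 239466 + 239947 + 165428 + 238055 + 215037 + 146764) / 14 = 159403.7142857143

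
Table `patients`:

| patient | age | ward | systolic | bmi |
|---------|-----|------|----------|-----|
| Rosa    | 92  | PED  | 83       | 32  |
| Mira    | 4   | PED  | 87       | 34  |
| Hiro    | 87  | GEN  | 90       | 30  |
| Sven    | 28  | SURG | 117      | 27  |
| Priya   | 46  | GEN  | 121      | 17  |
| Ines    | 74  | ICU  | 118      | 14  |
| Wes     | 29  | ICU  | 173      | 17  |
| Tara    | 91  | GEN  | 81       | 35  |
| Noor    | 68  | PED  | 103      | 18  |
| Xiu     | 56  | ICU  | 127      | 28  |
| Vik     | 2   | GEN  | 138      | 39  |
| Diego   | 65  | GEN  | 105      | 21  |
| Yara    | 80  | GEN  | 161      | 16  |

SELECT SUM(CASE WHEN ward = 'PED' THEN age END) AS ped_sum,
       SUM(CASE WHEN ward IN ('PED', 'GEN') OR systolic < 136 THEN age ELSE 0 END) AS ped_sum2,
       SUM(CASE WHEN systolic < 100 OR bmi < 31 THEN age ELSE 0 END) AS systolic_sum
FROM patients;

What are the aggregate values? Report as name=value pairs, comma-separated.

[ped_sum: ward = 'PED']
patient=Rosa: ✓ → 92
patient=Mira: ✓ → 4
patient=Hiro: ✗
patient=Sven: ✗
patient=Priya: ✗
patient=Ines: ✗
patient=Wes: ✗
patient=Tara: ✗
patient=Noor: ✓ → 68
patient=Xiu: ✗
patient=Vik: ✗
patient=Diego: ✗
patient=Yara: ✗
ped_sum = 92 + 4 + 68 = 164
—
[ped_sum2: ward IN ('PED', 'GEN') OR systolic < 136]
patient=Rosa: ✓ → 92
patient=Mira: ✓ → 4
patient=Hiro: ✓ → 87
patient=Sven: ✓ → 28
patient=Priya: ✓ → 46
patient=Ines: ✓ → 74
patient=Wes: ✗
patient=Tara: ✓ → 91
patient=Noor: ✓ → 68
patient=Xiu: ✓ → 56
patient=Vik: ✓ → 2
patient=Diego: ✓ → 65
patient=Yara: ✓ → 80
ped_sum2 = 92 + 4 + 87 + 28 + 46 + 74 + 91 + 68 + 56 + 2 + 65 + 80 = 693
—
[systolic_sum: systolic < 100 OR bmi < 31]
patient=Rosa: ✓ → 92
patient=Mira: ✓ → 4
patient=Hiro: ✓ → 87
patient=Sven: ✓ → 28
patient=Priya: ✓ → 46
patient=Ines: ✓ → 74
patient=Wes: ✓ → 29
patient=Tara: ✓ → 91
patient=Noor: ✓ → 68
patient=Xiu: ✓ → 56
patient=Vik: ✗
patient=Diego: ✓ → 65
patient=Yara: ✓ → 80
systolic_sum = 92 + 4 + 87 + 28 + 46 + 74 + 29 + 91 + 68 + 56 + 65 + 80 = 720

ped_sum=164, ped_sum2=693, systolic_sum=720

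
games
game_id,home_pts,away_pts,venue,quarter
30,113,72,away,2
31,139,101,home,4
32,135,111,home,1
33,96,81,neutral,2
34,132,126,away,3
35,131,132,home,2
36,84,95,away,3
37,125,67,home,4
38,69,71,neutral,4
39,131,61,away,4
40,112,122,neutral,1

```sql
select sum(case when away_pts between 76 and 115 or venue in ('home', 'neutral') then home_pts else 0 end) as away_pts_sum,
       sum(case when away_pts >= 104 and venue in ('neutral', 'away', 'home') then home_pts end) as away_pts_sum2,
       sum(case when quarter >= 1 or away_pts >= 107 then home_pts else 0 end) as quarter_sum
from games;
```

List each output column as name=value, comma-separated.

away_pts_sum=891, away_pts_sum2=510, quarter_sum=1267

[away_pts_sum: away_pts between 76 and 115 or venue in ('home', 'neutral')]
game_id=30: ✗
game_id=31: ✓ → 139
game_id=32: ✓ → 135
game_id=33: ✓ → 96
game_id=34: ✗
game_id=35: ✓ → 131
game_id=36: ✓ → 84
game_id=37: ✓ → 125
game_id=38: ✓ → 69
game_id=39: ✗
game_id=40: ✓ → 112
away_pts_sum = 139 + 135 + 96 + 131 + 84 + 125 + 69 + 112 = 891
—
[away_pts_sum2: away_pts >= 104 and venue in ('neutral', 'away', 'home')]
game_id=30: ✗
game_id=31: ✗
game_id=32: ✓ → 135
game_id=33: ✗
game_id=34: ✓ → 132
game_id=35: ✓ → 131
game_id=36: ✗
game_id=37: ✗
game_id=38: ✗
game_id=39: ✗
game_id=40: ✓ → 112
away_pts_sum2 = 135 + 132 + 131 + 112 = 510
—
[quarter_sum: quarter >= 1 or away_pts >= 107]
game_id=30: ✓ → 113
game_id=31: ✓ → 139
game_id=32: ✓ → 135
game_id=33: ✓ → 96
game_id=34: ✓ → 132
game_id=35: ✓ → 131
game_id=36: ✓ → 84
game_id=37: ✓ → 125
game_id=38: ✓ → 69
game_id=39: ✓ → 131
game_id=40: ✓ → 112
quarter_sum = 113 + 139 + 135 + 96 + 132 + 131 + 84 + 125 + 69 + 131 + 112 = 1267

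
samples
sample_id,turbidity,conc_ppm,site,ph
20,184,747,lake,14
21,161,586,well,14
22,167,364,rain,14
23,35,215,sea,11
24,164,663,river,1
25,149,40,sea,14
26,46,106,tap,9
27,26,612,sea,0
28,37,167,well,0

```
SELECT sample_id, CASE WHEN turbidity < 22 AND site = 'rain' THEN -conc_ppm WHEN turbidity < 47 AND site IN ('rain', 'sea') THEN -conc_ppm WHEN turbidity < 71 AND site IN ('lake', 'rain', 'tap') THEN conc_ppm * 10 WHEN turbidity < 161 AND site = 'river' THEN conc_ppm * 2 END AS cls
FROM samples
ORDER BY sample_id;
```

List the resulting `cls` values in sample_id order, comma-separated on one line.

sample_id=20: (no match → NULL) → NULL
sample_id=21: (no match → NULL) → NULL
sample_id=22: (no match → NULL) → NULL
sample_id=23: turbidity < 47 AND site IN ('rain', 'sea') → -215
sample_id=24: (no match → NULL) → NULL
sample_id=25: (no match → NULL) → NULL
sample_id=26: turbidity < 71 AND site IN ('lake', 'rain', 'tap') → 1060
sample_id=27: turbidity < 47 AND site IN ('rain', 'sea') → -612
sample_id=28: (no match → NULL) → NULL

NULL, NULL, NULL, -215, NULL, NULL, 1060, -612, NULL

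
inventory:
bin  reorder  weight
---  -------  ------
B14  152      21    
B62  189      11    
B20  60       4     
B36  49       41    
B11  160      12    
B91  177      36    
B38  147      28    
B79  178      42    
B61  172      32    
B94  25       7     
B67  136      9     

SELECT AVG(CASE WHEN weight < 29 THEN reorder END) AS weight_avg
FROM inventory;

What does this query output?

124.1428571429

bin=B14: ✓ → 152
bin=B62: ✓ → 189
bin=B20: ✓ → 60
bin=B36: ✗
bin=B11: ✓ → 160
bin=B91: ✗
bin=B38: ✓ → 147
bin=B79: ✗
bin=B61: ✗
bin=B94: ✓ → 25
bin=B67: ✓ → 136
weight_avg = (152 + 189 + 60 + 160 + 147 + 25 + 136) / 7 = 124.1428571429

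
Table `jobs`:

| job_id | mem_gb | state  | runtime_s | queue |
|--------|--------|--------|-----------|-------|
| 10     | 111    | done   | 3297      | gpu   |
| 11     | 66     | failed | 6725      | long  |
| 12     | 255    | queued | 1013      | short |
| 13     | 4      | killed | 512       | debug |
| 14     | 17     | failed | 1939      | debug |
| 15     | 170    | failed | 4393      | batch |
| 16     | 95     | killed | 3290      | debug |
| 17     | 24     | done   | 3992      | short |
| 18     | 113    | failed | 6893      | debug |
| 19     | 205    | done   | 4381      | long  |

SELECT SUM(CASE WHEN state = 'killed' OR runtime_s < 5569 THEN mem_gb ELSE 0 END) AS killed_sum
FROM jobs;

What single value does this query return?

881

job_id=10: ✓ → 111
job_id=11: ✗
job_id=12: ✓ → 255
job_id=13: ✓ → 4
job_id=14: ✓ → 17
job_id=15: ✓ → 170
job_id=16: ✓ → 95
job_id=17: ✓ → 24
job_id=18: ✗
job_id=19: ✓ → 205
killed_sum = 111 + 255 + 4 + 17 + 170 + 95 + 24 + 205 = 881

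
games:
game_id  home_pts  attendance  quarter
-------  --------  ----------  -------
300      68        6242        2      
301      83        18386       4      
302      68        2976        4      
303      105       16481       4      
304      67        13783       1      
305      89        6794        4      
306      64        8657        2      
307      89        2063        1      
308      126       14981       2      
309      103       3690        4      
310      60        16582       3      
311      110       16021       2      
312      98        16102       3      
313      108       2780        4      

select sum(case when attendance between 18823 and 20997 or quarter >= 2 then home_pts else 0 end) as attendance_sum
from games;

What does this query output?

1082

game_id=300: ✓ → 68
game_id=301: ✓ → 83
game_id=302: ✓ → 68
game_id=303: ✓ → 105
game_id=304: ✗
game_id=305: ✓ → 89
game_id=306: ✓ → 64
game_id=307: ✗
game_id=308: ✓ → 126
game_id=309: ✓ → 103
game_id=310: ✓ → 60
game_id=311: ✓ → 110
game_id=312: ✓ → 98
game_id=313: ✓ → 108
attendance_sum = 68 + 83 + 68 + 105 + 89 + 64 + 126 + 103 + 60 + 110 + 98 + 108 = 1082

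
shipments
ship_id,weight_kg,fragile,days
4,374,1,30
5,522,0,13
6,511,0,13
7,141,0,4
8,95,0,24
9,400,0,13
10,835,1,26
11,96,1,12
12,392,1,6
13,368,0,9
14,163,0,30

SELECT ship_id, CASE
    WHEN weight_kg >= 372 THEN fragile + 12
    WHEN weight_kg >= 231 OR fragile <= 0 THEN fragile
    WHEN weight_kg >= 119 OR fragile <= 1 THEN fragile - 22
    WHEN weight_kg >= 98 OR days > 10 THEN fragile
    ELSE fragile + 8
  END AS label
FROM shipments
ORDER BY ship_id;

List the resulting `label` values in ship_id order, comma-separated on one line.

ship_id=4: weight_kg >= 372 → 13
ship_id=5: weight_kg >= 372 → 12
ship_id=6: weight_kg >= 372 → 12
ship_id=7: weight_kg >= 231 OR fragile <= 0 → 0
ship_id=8: weight_kg >= 231 OR fragile <= 0 → 0
ship_id=9: weight_kg >= 372 → 12
ship_id=10: weight_kg >= 372 → 13
ship_id=11: weight_kg >= 119 OR fragile <= 1 → -21
ship_id=12: weight_kg >= 372 → 13
ship_id=13: weight_kg >= 231 OR fragile <= 0 → 0
ship_id=14: weight_kg >= 231 OR fragile <= 0 → 0

13, 12, 12, 0, 0, 12, 13, -21, 13, 0, 0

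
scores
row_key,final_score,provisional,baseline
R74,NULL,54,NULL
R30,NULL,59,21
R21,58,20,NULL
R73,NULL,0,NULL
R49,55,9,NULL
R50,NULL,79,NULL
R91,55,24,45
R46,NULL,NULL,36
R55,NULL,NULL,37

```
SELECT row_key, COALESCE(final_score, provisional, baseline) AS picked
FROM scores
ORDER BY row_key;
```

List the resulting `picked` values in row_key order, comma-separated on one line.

row_key=R21: final_score=58 → 58
row_key=R30: final_score=NULL, provisional=59 → 59
row_key=R46: final_score=NULL, provisional=NULL, baseline=36 → 36
row_key=R49: final_score=55 → 55
row_key=R50: final_score=NULL, provisional=79 → 79
row_key=R55: final_score=NULL, provisional=NULL, baseline=37 → 37
row_key=R73: final_score=NULL, provisional=0 → 0
row_key=R74: final_score=NULL, provisional=54 → 54
row_key=R91: final_score=55 → 55

58, 59, 36, 55, 79, 37, 0, 54, 55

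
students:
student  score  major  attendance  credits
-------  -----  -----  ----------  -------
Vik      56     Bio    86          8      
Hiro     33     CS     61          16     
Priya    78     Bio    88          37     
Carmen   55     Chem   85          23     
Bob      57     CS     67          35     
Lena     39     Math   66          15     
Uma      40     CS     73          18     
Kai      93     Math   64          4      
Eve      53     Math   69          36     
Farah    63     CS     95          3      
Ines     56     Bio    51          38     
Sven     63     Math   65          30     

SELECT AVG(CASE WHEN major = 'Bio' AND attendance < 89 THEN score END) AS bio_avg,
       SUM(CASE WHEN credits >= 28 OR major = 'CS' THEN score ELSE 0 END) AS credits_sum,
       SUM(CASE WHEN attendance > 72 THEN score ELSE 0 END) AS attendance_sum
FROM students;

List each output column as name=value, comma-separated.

bio_avg=63.3333333333, credits_sum=443, attendance_sum=292

[bio_avg: major = 'Bio' AND attendance < 89]
student=Vik: ✓ → 56
student=Hiro: ✗
student=Priya: ✓ → 78
student=Carmen: ✗
student=Bob: ✗
student=Lena: ✗
student=Uma: ✗
student=Kai: ✗
student=Eve: ✗
student=Farah: ✗
student=Ines: ✓ → 56
student=Sven: ✗
bio_avg = (56 + 78 + 56) / 3 = 63.3333333333
—
[credits_sum: credits >= 28 OR major = 'CS']
student=Vik: ✗
student=Hiro: ✓ → 33
student=Priya: ✓ → 78
student=Carmen: ✗
student=Bob: ✓ → 57
student=Lena: ✗
student=Uma: ✓ → 40
student=Kai: ✗
student=Eve: ✓ → 53
student=Farah: ✓ → 63
student=Ines: ✓ → 56
student=Sven: ✓ → 63
credits_sum = 33 + 78 + 57 + 40 + 53 + 63 + 56 + 63 = 443
—
[attendance_sum: attendance > 72]
student=Vik: ✓ → 56
student=Hiro: ✗
student=Priya: ✓ → 78
student=Carmen: ✓ → 55
student=Bob: ✗
student=Lena: ✗
student=Uma: ✓ → 40
student=Kai: ✗
student=Eve: ✗
student=Farah: ✓ → 63
student=Ines: ✗
student=Sven: ✗
attendance_sum = 56 + 78 + 55 + 40 + 63 = 292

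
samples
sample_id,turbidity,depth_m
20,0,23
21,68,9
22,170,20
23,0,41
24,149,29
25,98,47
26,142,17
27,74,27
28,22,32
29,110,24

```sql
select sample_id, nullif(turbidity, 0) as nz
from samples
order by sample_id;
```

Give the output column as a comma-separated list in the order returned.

NULL, 68, 170, NULL, 149, 98, 142, 74, 22, 110

sample_id=20: turbidity=0 vs 0: equal → NULL
sample_id=21: turbidity=68 vs 0: differ → 68
sample_id=22: turbidity=170 vs 0: differ → 170
sample_id=23: turbidity=0 vs 0: equal → NULL
sample_id=24: turbidity=149 vs 0: differ → 149
sample_id=25: turbidity=98 vs 0: differ → 98
sample_id=26: turbidity=142 vs 0: differ → 142
sample_id=27: turbidity=74 vs 0: differ → 74
sample_id=28: turbidity=22 vs 0: differ → 22
sample_id=29: turbidity=110 vs 0: differ → 110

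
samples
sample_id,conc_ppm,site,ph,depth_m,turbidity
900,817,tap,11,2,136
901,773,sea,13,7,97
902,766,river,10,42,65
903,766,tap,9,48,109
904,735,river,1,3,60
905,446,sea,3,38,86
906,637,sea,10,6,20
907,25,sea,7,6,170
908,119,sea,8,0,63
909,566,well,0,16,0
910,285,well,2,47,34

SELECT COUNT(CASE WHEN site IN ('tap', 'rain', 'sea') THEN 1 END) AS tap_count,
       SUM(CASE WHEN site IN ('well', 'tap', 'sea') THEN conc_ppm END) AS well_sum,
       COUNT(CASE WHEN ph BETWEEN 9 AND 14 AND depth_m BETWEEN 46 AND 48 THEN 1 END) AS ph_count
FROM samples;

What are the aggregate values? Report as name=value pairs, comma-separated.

[tap_count: site IN ('tap', 'rain', 'sea')]
sample_id=900: ✓ → 1
sample_id=901: ✓ → 1
sample_id=902: ✗
sample_id=903: ✓ → 1
sample_id=904: ✗
sample_id=905: ✓ → 1
sample_id=906: ✓ → 1
sample_id=907: ✓ → 1
sample_id=908: ✓ → 1
sample_id=909: ✗
sample_id=910: ✗
tap_count = COUNT(1, 1, 1, 1, 1, 1, 1) = 7
—
[well_sum: site IN ('well', 'tap', 'sea')]
sample_id=900: ✓ → 817
sample_id=901: ✓ → 773
sample_id=902: ✗
sample_id=903: ✓ → 766
sample_id=904: ✗
sample_id=905: ✓ → 446
sample_id=906: ✓ → 637
sample_id=907: ✓ → 25
sample_id=908: ✓ → 119
sample_id=909: ✓ → 566
sample_id=910: ✓ → 285
well_sum = 817 + 773 + 766 + 446 + 637 + 25 + 119 + 566 + 285 = 4434
—
[ph_count: ph BETWEEN 9 AND 14 AND depth_m BETWEEN 46 AND 48]
sample_id=900: ✗
sample_id=901: ✗
sample_id=902: ✗
sample_id=903: ✓ → 1
sample_id=904: ✗
sample_id=905: ✗
sample_id=906: ✗
sample_id=907: ✗
sample_id=908: ✗
sample_id=909: ✗
sample_id=910: ✗
ph_count = COUNT(1) = 1

tap_count=7, well_sum=4434, ph_count=1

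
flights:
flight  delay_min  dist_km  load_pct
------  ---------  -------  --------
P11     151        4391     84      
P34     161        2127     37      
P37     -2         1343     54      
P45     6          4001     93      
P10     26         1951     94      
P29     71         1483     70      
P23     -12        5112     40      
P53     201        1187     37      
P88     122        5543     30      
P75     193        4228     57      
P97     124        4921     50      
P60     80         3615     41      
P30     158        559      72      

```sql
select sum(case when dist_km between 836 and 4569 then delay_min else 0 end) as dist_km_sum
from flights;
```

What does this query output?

flight=P11: ✓ → 151
flight=P34: ✓ → 161
flight=P37: ✓ → -2
flight=P45: ✓ → 6
flight=P10: ✓ → 26
flight=P29: ✓ → 71
flight=P23: ✗
flight=P53: ✓ → 201
flight=P88: ✗
flight=P75: ✓ → 193
flight=P97: ✗
flight=P60: ✓ → 80
flight=P30: ✗
dist_km_sum = 151 + 161 + -2 + 6 + 26 + 71 + 201 + 193 + 80 = 887

887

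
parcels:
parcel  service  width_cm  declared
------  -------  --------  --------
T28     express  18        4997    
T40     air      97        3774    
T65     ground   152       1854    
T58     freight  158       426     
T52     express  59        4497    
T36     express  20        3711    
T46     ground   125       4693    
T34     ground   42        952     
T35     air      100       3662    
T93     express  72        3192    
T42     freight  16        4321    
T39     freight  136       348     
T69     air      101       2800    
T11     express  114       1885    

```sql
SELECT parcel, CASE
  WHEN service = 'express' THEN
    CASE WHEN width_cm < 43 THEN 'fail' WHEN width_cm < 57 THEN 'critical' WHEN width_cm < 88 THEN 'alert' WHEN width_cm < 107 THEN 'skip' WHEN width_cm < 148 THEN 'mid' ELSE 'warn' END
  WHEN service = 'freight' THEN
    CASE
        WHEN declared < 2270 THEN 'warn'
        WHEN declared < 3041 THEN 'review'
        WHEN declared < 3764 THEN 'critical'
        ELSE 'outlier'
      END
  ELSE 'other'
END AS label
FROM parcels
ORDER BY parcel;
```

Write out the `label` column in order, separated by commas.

parcel=T11: service='express' → inner[width_cm < 148] → mid
parcel=T28: service='express' → inner[width_cm < 43] → fail
parcel=T34: service='ground' → outer ELSE → other
parcel=T35: service='air' → outer ELSE → other
parcel=T36: service='express' → inner[width_cm < 43] → fail
parcel=T39: service='freight' → inner[declared < 2270] → warn
parcel=T40: service='air' → outer ELSE → other
parcel=T42: service='freight' → inner[ELSE] → outlier
parcel=T46: service='ground' → outer ELSE → other
parcel=T52: service='express' → inner[width_cm < 88] → alert
parcel=T58: service='freight' → inner[declared < 2270] → warn
parcel=T65: service='ground' → outer ELSE → other
parcel=T69: service='air' → outer ELSE → other
parcel=T93: service='express' → inner[width_cm < 88] → alert

mid, fail, other, other, fail, warn, other, outlier, other, alert, warn, other, other, alert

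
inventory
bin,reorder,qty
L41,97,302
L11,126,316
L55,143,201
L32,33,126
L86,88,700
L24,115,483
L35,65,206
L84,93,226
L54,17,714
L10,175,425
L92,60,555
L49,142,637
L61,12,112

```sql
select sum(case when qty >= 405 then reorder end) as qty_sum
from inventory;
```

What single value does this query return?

bin=L41: ✗
bin=L11: ✗
bin=L55: ✗
bin=L32: ✗
bin=L86: ✓ → 88
bin=L24: ✓ → 115
bin=L35: ✗
bin=L84: ✗
bin=L54: ✓ → 17
bin=L10: ✓ → 175
bin=L92: ✓ → 60
bin=L49: ✓ → 142
bin=L61: ✗
qty_sum = 88 + 115 + 17 + 175 + 60 + 142 = 597

597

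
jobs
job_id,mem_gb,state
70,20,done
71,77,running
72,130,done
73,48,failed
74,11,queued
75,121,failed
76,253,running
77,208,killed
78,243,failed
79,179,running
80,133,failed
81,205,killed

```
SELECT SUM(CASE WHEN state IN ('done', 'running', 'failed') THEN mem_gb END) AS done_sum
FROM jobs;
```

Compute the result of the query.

job_id=70: ✓ → 20
job_id=71: ✓ → 77
job_id=72: ✓ → 130
job_id=73: ✓ → 48
job_id=74: ✗
job_id=75: ✓ → 121
job_id=76: ✓ → 253
job_id=77: ✗
job_id=78: ✓ → 243
job_id=79: ✓ → 179
job_id=80: ✓ → 133
job_id=81: ✗
done_sum = 20 + 77 + 130 + 48 + 121 + 253 + 243 + 179 + 133 = 1204

1204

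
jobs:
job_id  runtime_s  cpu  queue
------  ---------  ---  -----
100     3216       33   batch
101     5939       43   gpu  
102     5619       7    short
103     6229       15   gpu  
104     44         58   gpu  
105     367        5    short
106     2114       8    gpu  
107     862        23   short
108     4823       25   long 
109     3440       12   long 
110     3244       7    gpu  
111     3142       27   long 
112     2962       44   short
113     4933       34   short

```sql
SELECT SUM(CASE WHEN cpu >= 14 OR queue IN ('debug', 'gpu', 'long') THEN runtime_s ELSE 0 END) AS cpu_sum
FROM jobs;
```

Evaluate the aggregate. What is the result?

40948

job_id=100: ✓ → 3216
job_id=101: ✓ → 5939
job_id=102: ✗
job_id=103: ✓ → 6229
job_id=104: ✓ → 44
job_id=105: ✗
job_id=106: ✓ → 2114
job_id=107: ✓ → 862
job_id=108: ✓ → 4823
job_id=109: ✓ → 3440
job_id=110: ✓ → 3244
job_id=111: ✓ → 3142
job_id=112: ✓ → 2962
job_id=113: ✓ → 4933
cpu_sum = 3216 + 5939 + 6229 + 44 + 2114 + 862 + 4823 + 3440 + 3244 + 3142 + 2962 + 4933 = 40948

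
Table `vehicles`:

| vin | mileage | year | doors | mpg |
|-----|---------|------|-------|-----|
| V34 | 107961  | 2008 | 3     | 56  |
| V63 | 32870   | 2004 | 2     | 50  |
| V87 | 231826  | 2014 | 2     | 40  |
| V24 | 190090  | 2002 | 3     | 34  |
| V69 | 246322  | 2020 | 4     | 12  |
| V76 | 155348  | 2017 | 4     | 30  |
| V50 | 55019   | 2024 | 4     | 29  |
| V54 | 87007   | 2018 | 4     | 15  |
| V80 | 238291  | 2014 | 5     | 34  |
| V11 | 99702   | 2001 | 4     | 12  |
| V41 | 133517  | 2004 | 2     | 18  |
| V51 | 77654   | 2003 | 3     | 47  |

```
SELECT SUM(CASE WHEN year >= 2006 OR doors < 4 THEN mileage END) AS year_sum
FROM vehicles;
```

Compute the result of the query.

vin=V34: ✓ → 107961
vin=V63: ✓ → 32870
vin=V87: ✓ → 231826
vin=V24: ✓ → 190090
vin=V69: ✓ → 246322
vin=V76: ✓ → 155348
vin=V50: ✓ → 55019
vin=V54: ✓ → 87007
vin=V80: ✓ → 238291
vin=V11: ✗
vin=V41: ✓ → 133517
vin=V51: ✓ → 77654
year_sum = 107961 + 32870 + 231826 + 190090 + 246322 + 155348 + 55019 + 87007 + 238291 + 133517 + 77654 = 1555905

1555905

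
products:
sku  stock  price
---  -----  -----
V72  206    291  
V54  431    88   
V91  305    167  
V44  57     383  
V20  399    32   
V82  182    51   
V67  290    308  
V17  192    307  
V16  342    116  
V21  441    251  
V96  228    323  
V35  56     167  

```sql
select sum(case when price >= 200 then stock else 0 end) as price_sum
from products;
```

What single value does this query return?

sku=V72: ✓ → 206
sku=V54: ✗
sku=V91: ✗
sku=V44: ✓ → 57
sku=V20: ✗
sku=V82: ✗
sku=V67: ✓ → 290
sku=V17: ✓ → 192
sku=V16: ✗
sku=V21: ✓ → 441
sku=V96: ✓ → 228
sku=V35: ✗
price_sum = 206 + 57 + 290 + 192 + 441 + 228 = 1414

1414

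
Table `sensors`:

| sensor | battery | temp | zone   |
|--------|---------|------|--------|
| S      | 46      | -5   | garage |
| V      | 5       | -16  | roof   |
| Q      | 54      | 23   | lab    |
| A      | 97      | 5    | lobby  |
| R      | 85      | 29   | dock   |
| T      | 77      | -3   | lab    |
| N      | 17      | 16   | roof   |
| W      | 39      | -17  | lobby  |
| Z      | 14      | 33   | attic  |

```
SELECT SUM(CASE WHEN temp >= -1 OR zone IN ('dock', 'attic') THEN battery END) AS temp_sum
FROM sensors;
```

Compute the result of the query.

sensor=S: ✗
sensor=V: ✗
sensor=Q: ✓ → 54
sensor=A: ✓ → 97
sensor=R: ✓ → 85
sensor=T: ✗
sensor=N: ✓ → 17
sensor=W: ✗
sensor=Z: ✓ → 14
temp_sum = 54 + 97 + 85 + 17 + 14 = 267

267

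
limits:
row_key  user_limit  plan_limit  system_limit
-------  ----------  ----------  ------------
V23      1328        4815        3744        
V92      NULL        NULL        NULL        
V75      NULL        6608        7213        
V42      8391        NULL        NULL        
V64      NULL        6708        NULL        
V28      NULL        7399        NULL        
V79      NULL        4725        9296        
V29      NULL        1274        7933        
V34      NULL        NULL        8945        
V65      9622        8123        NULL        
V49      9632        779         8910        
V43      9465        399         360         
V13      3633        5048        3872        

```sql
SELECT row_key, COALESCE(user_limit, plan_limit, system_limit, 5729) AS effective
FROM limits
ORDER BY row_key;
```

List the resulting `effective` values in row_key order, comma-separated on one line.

3633, 1328, 7399, 1274, 8945, 8391, 9465, 9632, 6708, 9622, 6608, 4725, 5729

row_key=V13: user_limit=3633 → 3633
row_key=V23: user_limit=1328 → 1328
row_key=V28: user_limit=NULL, plan_limit=7399 → 7399
row_key=V29: user_limit=NULL, plan_limit=1274 → 1274
row_key=V34: user_limit=NULL, plan_limit=NULL, system_limit=8945 → 8945
row_key=V42: user_limit=8391 → 8391
row_key=V43: user_limit=9465 → 9465
row_key=V49: user_limit=9632 → 9632
row_key=V64: user_limit=NULL, plan_limit=6708 → 6708
row_key=V65: user_limit=9622 → 9622
row_key=V75: user_limit=NULL, plan_limit=6608 → 6608
row_key=V79: user_limit=NULL, plan_limit=4725 → 4725
row_key=V92: user_limit=NULL, plan_limit=NULL, system_limit=NULL, → literal 5729 → 5729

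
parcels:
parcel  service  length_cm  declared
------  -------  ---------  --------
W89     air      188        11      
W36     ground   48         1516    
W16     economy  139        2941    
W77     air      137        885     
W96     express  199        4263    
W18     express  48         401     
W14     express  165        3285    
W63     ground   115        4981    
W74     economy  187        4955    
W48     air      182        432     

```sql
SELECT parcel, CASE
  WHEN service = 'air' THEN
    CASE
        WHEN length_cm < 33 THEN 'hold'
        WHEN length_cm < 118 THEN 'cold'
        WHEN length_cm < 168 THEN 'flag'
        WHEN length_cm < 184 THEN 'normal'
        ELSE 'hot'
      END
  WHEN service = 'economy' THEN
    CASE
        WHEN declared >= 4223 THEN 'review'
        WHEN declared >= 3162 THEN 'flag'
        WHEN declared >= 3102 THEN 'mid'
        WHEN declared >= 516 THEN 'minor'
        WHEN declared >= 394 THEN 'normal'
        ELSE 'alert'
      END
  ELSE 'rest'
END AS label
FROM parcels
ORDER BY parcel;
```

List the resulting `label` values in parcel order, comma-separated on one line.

rest, minor, rest, rest, normal, rest, review, flag, hot, rest

parcel=W14: service='express' → outer ELSE → rest
parcel=W16: service='economy' → inner[declared >= 516] → minor
parcel=W18: service='express' → outer ELSE → rest
parcel=W36: service='ground' → outer ELSE → rest
parcel=W48: service='air' → inner[length_cm < 184] → normal
parcel=W63: service='ground' → outer ELSE → rest
parcel=W74: service='economy' → inner[declared >= 4223] → review
parcel=W77: service='air' → inner[length_cm < 168] → flag
parcel=W89: service='air' → inner[ELSE] → hot
parcel=W96: service='express' → outer ELSE → rest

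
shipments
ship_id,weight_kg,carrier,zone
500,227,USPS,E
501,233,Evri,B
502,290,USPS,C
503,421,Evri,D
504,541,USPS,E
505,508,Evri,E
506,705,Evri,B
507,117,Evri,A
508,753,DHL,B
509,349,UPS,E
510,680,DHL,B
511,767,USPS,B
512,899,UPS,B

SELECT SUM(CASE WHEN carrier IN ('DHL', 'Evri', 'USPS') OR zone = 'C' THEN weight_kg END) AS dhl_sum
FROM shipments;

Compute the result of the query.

5242

ship_id=500: ✓ → 227
ship_id=501: ✓ → 233
ship_id=502: ✓ → 290
ship_id=503: ✓ → 421
ship_id=504: ✓ → 541
ship_id=505: ✓ → 508
ship_id=506: ✓ → 705
ship_id=507: ✓ → 117
ship_id=508: ✓ → 753
ship_id=509: ✗
ship_id=510: ✓ → 680
ship_id=511: ✓ → 767
ship_id=512: ✗
dhl_sum = 227 + 233 + 290 + 421 + 541 + 508 + 705 + 117 + 753 + 680 + 767 = 5242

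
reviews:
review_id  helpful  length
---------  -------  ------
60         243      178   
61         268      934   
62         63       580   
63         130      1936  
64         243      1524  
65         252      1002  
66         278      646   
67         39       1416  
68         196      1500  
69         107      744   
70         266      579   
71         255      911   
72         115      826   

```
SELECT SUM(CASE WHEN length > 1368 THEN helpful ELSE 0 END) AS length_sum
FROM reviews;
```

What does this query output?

review_id=60: ✗
review_id=61: ✗
review_id=62: ✗
review_id=63: ✓ → 130
review_id=64: ✓ → 243
review_id=65: ✗
review_id=66: ✗
review_id=67: ✓ → 39
review_id=68: ✓ → 196
review_id=69: ✗
review_id=70: ✗
review_id=71: ✗
review_id=72: ✗
length_sum = 130 + 243 + 39 + 196 = 608

608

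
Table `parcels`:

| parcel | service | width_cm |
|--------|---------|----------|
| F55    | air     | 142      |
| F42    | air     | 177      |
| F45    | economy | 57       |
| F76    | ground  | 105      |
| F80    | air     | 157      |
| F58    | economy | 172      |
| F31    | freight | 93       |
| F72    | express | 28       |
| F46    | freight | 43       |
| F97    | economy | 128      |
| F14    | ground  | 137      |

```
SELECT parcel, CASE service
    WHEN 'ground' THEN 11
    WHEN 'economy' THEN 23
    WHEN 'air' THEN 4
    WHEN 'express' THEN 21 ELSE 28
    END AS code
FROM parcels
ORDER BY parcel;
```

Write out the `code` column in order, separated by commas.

11, 28, 4, 23, 28, 4, 23, 21, 11, 4, 23

parcel=F14: service='ground' → 11
parcel=F31: ELSE → 28
parcel=F42: service='air' → 4
parcel=F45: service='economy' → 23
parcel=F46: ELSE → 28
parcel=F55: service='air' → 4
parcel=F58: service='economy' → 23
parcel=F72: service='express' → 21
parcel=F76: service='ground' → 11
parcel=F80: service='air' → 4
parcel=F97: service='economy' → 23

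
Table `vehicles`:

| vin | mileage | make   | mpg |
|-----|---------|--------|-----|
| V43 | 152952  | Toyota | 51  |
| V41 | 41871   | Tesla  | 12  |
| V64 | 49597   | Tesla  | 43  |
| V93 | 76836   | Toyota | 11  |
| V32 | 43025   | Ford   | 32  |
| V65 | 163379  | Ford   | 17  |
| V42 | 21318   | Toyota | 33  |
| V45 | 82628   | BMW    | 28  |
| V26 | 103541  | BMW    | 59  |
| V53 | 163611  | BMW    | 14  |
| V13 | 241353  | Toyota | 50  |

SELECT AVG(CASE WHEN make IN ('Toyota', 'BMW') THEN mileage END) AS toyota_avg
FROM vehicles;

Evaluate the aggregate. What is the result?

vin=V43: ✓ → 152952
vin=V41: ✗
vin=V64: ✗
vin=V93: ✓ → 76836
vin=V32: ✗
vin=V65: ✗
vin=V42: ✓ → 21318
vin=V45: ✓ → 82628
vin=V26: ✓ → 103541
vin=V53: ✓ → 163611
vin=V13: ✓ → 241353
toyota_avg = (152952 + 76836 + 21318 + 82628 + 103541 + 163611 + 241353) / 7 = 120319.8571428571

120319.8571428571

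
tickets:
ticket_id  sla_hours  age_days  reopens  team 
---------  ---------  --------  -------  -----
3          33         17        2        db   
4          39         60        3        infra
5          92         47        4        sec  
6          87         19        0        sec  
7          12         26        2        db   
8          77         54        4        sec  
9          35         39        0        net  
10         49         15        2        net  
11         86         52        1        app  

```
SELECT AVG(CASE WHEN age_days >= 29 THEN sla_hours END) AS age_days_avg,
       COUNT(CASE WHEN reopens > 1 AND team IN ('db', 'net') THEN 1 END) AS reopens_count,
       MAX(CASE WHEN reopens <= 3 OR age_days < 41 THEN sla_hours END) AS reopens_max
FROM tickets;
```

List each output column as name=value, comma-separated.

[age_days_avg: age_days >= 29]
ticket_id=3: ✗
ticket_id=4: ✓ → 39
ticket_id=5: ✓ → 92
ticket_id=6: ✗
ticket_id=7: ✗
ticket_id=8: ✓ → 77
ticket_id=9: ✓ → 35
ticket_id=10: ✗
ticket_id=11: ✓ → 86
age_days_avg = (39 + 92 + 77 + 35 + 86) / 5 = 65.8
—
[reopens_count: reopens > 1 AND team IN ('db', 'net')]
ticket_id=3: ✓ → 1
ticket_id=4: ✗
ticket_id=5: ✗
ticket_id=6: ✗
ticket_id=7: ✓ → 1
ticket_id=8: ✗
ticket_id=9: ✗
ticket_id=10: ✓ → 1
ticket_id=11: ✗
reopens_count = COUNT(1, 1, 1) = 3
—
[reopens_max: reopens <= 3 OR age_days < 41]
ticket_id=3: ✓ → 33
ticket_id=4: ✓ → 39
ticket_id=5: ✗
ticket_id=6: ✓ → 87
ticket_id=7: ✓ → 12
ticket_id=8: ✗
ticket_id=9: ✓ → 35
ticket_id=10: ✓ → 49
ticket_id=11: ✓ → 86
reopens_max = MAX(33, 39, 87, 12, 35, 49, 86) = 87

age_days_avg=65.8, reopens_count=3, reopens_max=87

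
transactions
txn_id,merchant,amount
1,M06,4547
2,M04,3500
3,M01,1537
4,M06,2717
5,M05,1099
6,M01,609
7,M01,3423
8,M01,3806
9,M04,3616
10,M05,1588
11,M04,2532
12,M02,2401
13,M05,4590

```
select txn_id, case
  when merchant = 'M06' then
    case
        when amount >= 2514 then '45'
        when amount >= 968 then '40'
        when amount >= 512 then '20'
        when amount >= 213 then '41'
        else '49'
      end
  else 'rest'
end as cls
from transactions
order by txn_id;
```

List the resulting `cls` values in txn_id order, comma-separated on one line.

45, rest, rest, 45, rest, rest, rest, rest, rest, rest, rest, rest, rest

txn_id=1: merchant='M06' → inner[amount >= 2514] → 45
txn_id=2: merchant='M04' → outer ELSE → rest
txn_id=3: merchant='M01' → outer ELSE → rest
txn_id=4: merchant='M06' → inner[amount >= 2514] → 45
txn_id=5: merchant='M05' → outer ELSE → rest
txn_id=6: merchant='M01' → outer ELSE → rest
txn_id=7: merchant='M01' → outer ELSE → rest
txn_id=8: merchant='M01' → outer ELSE → rest
txn_id=9: merchant='M04' → outer ELSE → rest
txn_id=10: merchant='M05' → outer ELSE → rest
txn_id=11: merchant='M04' → outer ELSE → rest
txn_id=12: merchant='M02' → outer ELSE → rest
txn_id=13: merchant='M05' → outer ELSE → rest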